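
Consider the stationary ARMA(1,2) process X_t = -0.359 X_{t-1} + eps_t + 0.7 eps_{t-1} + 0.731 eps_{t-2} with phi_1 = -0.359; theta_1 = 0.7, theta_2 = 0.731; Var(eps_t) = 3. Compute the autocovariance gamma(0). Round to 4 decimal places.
\gamma(0) = 4.6243

Multiply the model equation by X_{t-k} and take expectations. With theta_0 = psi_0 = 1 and psi_j the MA(infinity) weights, this gives
  gamma(k) - sum_i phi_i gamma(k-i) = c_k,
  c_k = sigma^2 * sum_{j=k..q} theta_j psi_{j-k}   (c_k = 0 for k > q),
using gamma(-m) = gamma(m).
psi-weights needed (psi_j = theta_j + sum_i phi_i psi_{j-i}):
  psi_1 = theta_1 + phi_1 = 0.7 + (-0.359) = 0.341
  psi_2 = theta_2 + phi_1 psi_1 = 0.731 + (-0.359)(0.341) = 0.608581
Right-hand sides:
  c_0 = sigma^2 (1 + theta_1 psi_1 + theta_2 psi_2) = 3 * (1 + (0.7)(0.341) + (0.731)(0.608581)) = 3 * 1.683573 = 5.050718
  c_1 = sigma^2 (theta_1 + theta_2 psi_1) = 3 * (0.7 + (0.731)(0.341)) = 2.847813
  c_2 = sigma^2 theta_2 = 3 * (0.731) = 2.193
Equations for k = 0 and k = 1 (AR order 1):
  gamma(0) = phi_1 gamma(1) + c_0
  gamma(1) = phi_1 gamma(0) + c_1
Substituting the second into the first: gamma(0) (1 - phi_1^2) = c_0 + phi_1 c_1, so
  gamma(0) = (c_0 + phi_1 c_1) / (1 - phi_1^2) = (5.050718 + (-0.359)(2.847813)) / (1 - (-0.359)^2) = 4.028353 / 0.871119 = 4.624343.
Therefore gamma(0) = 4.6243 (to 4 decimal places).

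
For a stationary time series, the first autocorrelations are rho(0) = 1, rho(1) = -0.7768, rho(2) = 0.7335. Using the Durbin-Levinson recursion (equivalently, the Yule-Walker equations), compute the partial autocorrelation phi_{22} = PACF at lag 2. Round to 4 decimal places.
\phi_{22} = 0.3280

The PACF at lag k is phi_{kk}, the last component of the solution
to the Yule-Walker system G_k phi = r_k where
  (G_k)_{ij} = rho(|i - j|), (r_k)_i = rho(i), i,j = 1..k.
Equivalently, Durbin-Levinson gives phi_{kk} iteratively:
  phi_{11} = rho(1)
  phi_{kk} = [rho(k) - sum_{j=1..k-1} phi_{k-1,j} rho(k-j)]
            / [1 - sum_{j=1..k-1} phi_{k-1,j} rho(j)],
  phi_{k,j} = phi_{k-1,j} - phi_{kk} phi_{k-1,k-j},  j = 1..k-1.
Step k = 1:
  phi_11 = rho(1) = -0.7768.
Step k = 2:
  phi_22 = [rho(2) - phi_11 rho(1)] / [1 - phi_11 rho(1)] = [0.7335 - (-0.7768)(-0.7768)] / [1 - (-0.7768)(-0.7768)]
         = 0.13008176 / 0.39658176 = 0.328.
Therefore phi_{22} = 0.3280.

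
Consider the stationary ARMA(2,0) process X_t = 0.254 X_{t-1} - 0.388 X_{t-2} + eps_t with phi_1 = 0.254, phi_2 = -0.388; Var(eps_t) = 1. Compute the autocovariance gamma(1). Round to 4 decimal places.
\gamma(1) = 0.2229

Multiply the model equation by X_{t-k} and take expectations. With theta_0 = psi_0 = 1 and psi_j the MA(infinity) weights, this gives
  gamma(k) - sum_i phi_i gamma(k-i) = c_k,
  c_k = sigma^2 * sum_{j=k..q} theta_j psi_{j-k}   (c_k = 0 for k > q),
using gamma(-m) = gamma(m).
Pure AR (q = 0): c_0 = sigma^2 = 1, c_k = 0 for k >= 1.
Equations for k = 0, 1, 2 (AR order 2, c_2 = 0):
  (E0) gamma(0) = phi_1 gamma(1) + phi_2 gamma(2) + c_0
  (E1) gamma(1) = phi_1 gamma(0) + phi_2 gamma(1) + c_1
  (E2) gamma(2) = phi_1 gamma(1) + phi_2 gamma(0)
From (E1): gamma(1) = A gamma(0) + B with
  A = phi_1 / (1 - phi_2) = 0.254 / 1.388 = 0.182997,   B = c_1 / (1 - phi_2) = 0 / 1.388 = 0.
Insert (E2) into (E0): gamma(0) (1 - phi_2^2) = phi_1 (1 + phi_2) gamma(1) + c_0.
  phi_1 (1 + phi_2) = (0.254)(0.612) = 0.155448,   1 - phi_2^2 = 0.849456.
Replace gamma(1) by A gamma(0) + B and collect gamma(0):
  gamma(0) [0.849456 - (0.155448)(0.182997)] = c_0 = 1
  gamma(0) * 0.821009 = 1
  gamma(0) = 1 / 0.821009 = 1.218013.
  gamma(1) = A gamma(0) = (0.182997)(1.218013) = 0.222893.
Therefore gamma(1) = 0.2229 (to 4 decimal places).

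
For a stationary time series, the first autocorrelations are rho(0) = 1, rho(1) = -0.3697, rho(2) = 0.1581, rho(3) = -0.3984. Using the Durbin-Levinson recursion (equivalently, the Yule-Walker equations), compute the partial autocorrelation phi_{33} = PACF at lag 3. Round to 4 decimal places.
\phi_{33} = -0.3851

The PACF at lag k is phi_{kk}, the last component of the solution
to the Yule-Walker system G_k phi = r_k where
  (G_k)_{ij} = rho(|i - j|), (r_k)_i = rho(i), i,j = 1..k.
Equivalently, Durbin-Levinson gives phi_{kk} iteratively:
  phi_{11} = rho(1)
  phi_{kk} = [rho(k) - sum_{j=1..k-1} phi_{k-1,j} rho(k-j)]
            / [1 - sum_{j=1..k-1} phi_{k-1,j} rho(j)],
  phi_{k,j} = phi_{k-1,j} - phi_{kk} phi_{k-1,k-j},  j = 1..k-1.
Step k = 1:
  phi_11 = rho(1) = -0.3697.
Step k = 2:
  phi_22 = [rho(2) - phi_11 rho(1)] / [1 - phi_11 rho(1)] = [0.1581 - (-0.3697)(-0.3697)] / [1 - (-0.3697)(-0.3697)]
         = 0.02142191 / 0.86332191 = 0.024813.
  Update: phi_21 = phi_11 - phi_22 phi_11 = -0.3697 - (0.024813)(-0.3697) = -0.360527.
Step k = 3:
  phi_33 = [rho(3) - phi_21 rho(2) - phi_22 rho(1)] / [1 - phi_21 rho(1) - phi_22 rho(2)]
    numerator   = -0.3984 - (-0.360527)(0.1581) - (0.024813)(-0.3697) = -0.33222726
    denominator = 1 - (-0.360527)(-0.3697) - (0.024813)(0.1581) = 0.86279036
  phi_33 = -0.33222726 / 0.86279036 = -0.3851.
Therefore phi_{33} = -0.3851.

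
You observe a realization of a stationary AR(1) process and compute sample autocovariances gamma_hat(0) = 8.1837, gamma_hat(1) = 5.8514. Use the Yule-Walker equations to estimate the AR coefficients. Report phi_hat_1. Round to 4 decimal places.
\hat\phi_{1} = 0.7150

The Yule-Walker equations for an AR(p) process read, in matrix form,
  Gamma_p phi = r_p,   with   (Gamma_p)_{ij} = gamma(|i - j|),
                       (r_p)_i = gamma(i),   i,j = 1..p.
Substitute the sample gammas (Toeplitz matrix and right-hand side of size 1):
  Gamma_p = [[8.1837]]
  r_p     = [5.8514]
With p = 1 this is the single equation gamma(0) phi_1 = gamma(1):
  phi_hat_1 = gamma(1) / gamma(0) = 5.8514 / 8.1837 = 0.7150.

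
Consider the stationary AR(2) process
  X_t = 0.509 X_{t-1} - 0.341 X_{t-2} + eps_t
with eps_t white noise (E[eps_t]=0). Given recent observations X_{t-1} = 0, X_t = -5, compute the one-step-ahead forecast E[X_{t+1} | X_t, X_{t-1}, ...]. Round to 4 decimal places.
E[X_{t+1} \mid \mathcal F_t] = -2.5450

For an AR(p) model X_t = c + sum_i phi_i X_{t-i} + eps_t, the
one-step-ahead conditional mean is
  E[X_{t+1} | X_t, ...] = c + sum_i phi_i X_{t+1-i}.
Substitute known values:
  E[X_{t+1} | ...] = (0.509) * (-5) + (-0.341) * (0)
                   = -2.5450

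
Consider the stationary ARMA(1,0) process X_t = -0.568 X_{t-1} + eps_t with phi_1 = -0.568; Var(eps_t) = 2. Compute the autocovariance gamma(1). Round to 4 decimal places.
\gamma(1) = -1.6771

Multiply the model equation by X_{t-k} and take expectations. With theta_0 = psi_0 = 1 and psi_j the MA(infinity) weights, this gives
  gamma(k) - sum_i phi_i gamma(k-i) = c_k,
  c_k = sigma^2 * sum_{j=k..q} theta_j psi_{j-k}   (c_k = 0 for k > q),
using gamma(-m) = gamma(m).
Pure AR (q = 0): c_0 = sigma^2 = 2, c_k = 0 for k >= 1.
Equations for k = 0 and k = 1 (AR order 1):
  gamma(0) = phi_1 gamma(1) + c_0
  gamma(1) = phi_1 gamma(0) + c_1
Substituting the second into the first: gamma(0) (1 - phi_1^2) = c_0 + phi_1 c_1, so
  gamma(0) = c_0 / (1 - phi_1^2) = 2 / (1 - (-0.568)^2) = 2 / 0.677376 = 2.95257.
  gamma(1) = phi_1 gamma(0) = (-0.568)(2.95257) = -1.67706.
Therefore gamma(1) = -1.6771 (to 4 decimal places).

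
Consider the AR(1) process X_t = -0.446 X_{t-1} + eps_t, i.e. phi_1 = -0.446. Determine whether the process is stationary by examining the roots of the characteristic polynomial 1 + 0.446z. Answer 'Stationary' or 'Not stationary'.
\text{Stationary}

The AR(p) characteristic polynomial is P(z) = 1 + 0.446z.
Stationarity requires all roots to lie outside the unit circle, i.e. |z| > 1 for every root.
This is linear in z: 1 + (0.446) z = 0  =>  z = -1/(0.446) = -2.242152,  |z| = 2.242152.
Moduli of all roots: 2.2422.
All moduli strictly greater than 1? Yes.
Verdict: Stationary.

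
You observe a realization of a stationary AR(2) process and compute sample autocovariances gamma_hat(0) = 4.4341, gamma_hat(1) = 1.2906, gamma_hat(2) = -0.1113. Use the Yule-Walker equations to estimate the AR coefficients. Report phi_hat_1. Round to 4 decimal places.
\hat\phi_{1} = 0.3260

The Yule-Walker equations for an AR(p) process read, in matrix form,
  Gamma_p phi = r_p,   with   (Gamma_p)_{ij} = gamma(|i - j|),
                       (r_p)_i = gamma(i),   i,j = 1..p.
Substitute the sample gammas (Toeplitz matrix and right-hand side of size 2):
  Gamma_p = [[4.4341, 1.2906], [1.2906, 4.4341]]
  r_p     = [1.2906, -0.1113]
Written out:
  4.4341 phi_1 + 1.2906 phi_2 = 1.2906
  1.2906 phi_1 + 4.4341 phi_2 = -0.1113
Solve by Cramer's rule:
  det = gamma(0)^2 - gamma(1)^2 = (4.4341)^2 - (1.2906)^2 = 19.66124281 - 1.66564836 = 17.99559445
  phi_hat_1 = [gamma(1) gamma(0) - gamma(1) gamma(2)] / det = [(1.2906)(4.4341) - (1.2906)(-0.1113)] / 17.99559445 = 5.86629324 / 17.99559445 = 0.326
  phi_hat_2 = [gamma(0) gamma(2) - gamma(1)^2] / det = [(4.4341)(-0.1113) - (1.2906)^2] / 17.99559445 = -2.15916369 / 17.99559445 = -0.12
So phi_hat = [0.3260, -0.1200].
Therefore phi_hat_1 = 0.3260.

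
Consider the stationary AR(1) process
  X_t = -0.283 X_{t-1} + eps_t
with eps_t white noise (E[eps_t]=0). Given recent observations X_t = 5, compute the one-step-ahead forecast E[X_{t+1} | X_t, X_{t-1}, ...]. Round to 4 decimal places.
E[X_{t+1} \mid \mathcal F_t] = -1.4150

For an AR(p) model X_t = c + sum_i phi_i X_{t-i} + eps_t, the
one-step-ahead conditional mean is
  E[X_{t+1} | X_t, ...] = c + sum_i phi_i X_{t+1-i}.
Substitute known values:
  E[X_{t+1} | ...] = (-0.283) * (5)
                   = -1.4150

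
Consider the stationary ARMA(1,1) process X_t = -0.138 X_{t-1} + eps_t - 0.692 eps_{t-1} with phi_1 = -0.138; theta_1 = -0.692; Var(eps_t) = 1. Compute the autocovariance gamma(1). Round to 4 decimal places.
\gamma(1) = -0.9269

Multiply the model equation by X_{t-k} and take expectations. With theta_0 = psi_0 = 1 and psi_j the MA(infinity) weights, this gives
  gamma(k) - sum_i phi_i gamma(k-i) = c_k,
  c_k = sigma^2 * sum_{j=k..q} theta_j psi_{j-k}   (c_k = 0 for k > q),
using gamma(-m) = gamma(m).
psi-weights needed (psi_j = theta_j + sum_i phi_i psi_{j-i}):
  psi_1 = theta_1 + phi_1 = -0.692 + (-0.138) = -0.83
Right-hand sides:
  c_0 = sigma^2 (1 + theta_1 psi_1) = 1 * (1 + (-0.692)(-0.83)) = 1 * 1.57436 = 1.57436
  c_1 = sigma^2 theta_1 = 1 * (-0.692) = -0.692
  c_2 = 0
Equations for k = 0 and k = 1 (AR order 1):
  gamma(0) = phi_1 gamma(1) + c_0
  gamma(1) = phi_1 gamma(0) + c_1
Substituting the second into the first: gamma(0) (1 - phi_1^2) = c_0 + phi_1 c_1, so
  gamma(0) = (c_0 + phi_1 c_1) / (1 - phi_1^2) = (1.57436 + (-0.138)(-0.692)) / (1 - (-0.138)^2) = 1.669856 / 0.980956 = 1.702274.
  gamma(1) = phi_1 gamma(0) + c_1 = (-0.138)(1.702274) + (-0.692) = -0.926914.
Therefore gamma(1) = -0.9269 (to 4 decimal places).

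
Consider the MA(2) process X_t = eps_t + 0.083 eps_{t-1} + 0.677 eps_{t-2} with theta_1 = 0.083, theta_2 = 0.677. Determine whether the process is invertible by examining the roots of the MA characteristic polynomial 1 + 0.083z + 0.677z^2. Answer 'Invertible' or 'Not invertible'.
\text{Invertible}

The MA(q) characteristic polynomial is P(z) = 1 + 0.083z + 0.677z^2.
Invertibility requires all roots to lie outside the unit circle, i.e. |z| > 1 for every root.
Set 1 + (0.083) z + (0.677) z^2 = 0, i.e. a z^2 + b z + c = 0 with a = 0.677, b = 0.083, c = 1.
Discriminant D = b^2 - 4ac = (0.083)^2 - 4*(0.677)*1 = 0.006889 - (2.708) = -2.701111.
D < 0, so the roots are the complex-conjugate pair z = (-b +/- i sqrt(-D)) / (2a) = -0.0613 +/- 1.2138i.
For a conjugate pair |z|^2 = z * conj(z) = (product of roots) = c/a = 1/(0.677) = 1.477105, so |z| = sqrt(1.477105) = 1.2154 for both roots.
Moduli of all roots: 1.2154, 1.2154.
All moduli strictly greater than 1? Yes.
Verdict: Invertible.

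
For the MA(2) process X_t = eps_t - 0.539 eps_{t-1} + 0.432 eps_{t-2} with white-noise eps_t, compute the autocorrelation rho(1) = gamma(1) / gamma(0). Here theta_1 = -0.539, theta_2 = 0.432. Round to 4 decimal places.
\rho(1) = -0.5225

For an MA(q) process with theta_0 = 1, the autocovariance is
  gamma(k) = sigma^2 * sum_{i=0..q-k} theta_i * theta_{i+k},
and rho(k) = gamma(k) / gamma(0). Sigma^2 cancels.
  numerator   = (1)*(-0.539) + (-0.539)*(0.432) = -0.771848.
  denominator = (1)^2 + (-0.539)^2 + (0.432)^2 = 1.477145.
  rho(1) = -0.771848 / 1.477145 = -0.5225.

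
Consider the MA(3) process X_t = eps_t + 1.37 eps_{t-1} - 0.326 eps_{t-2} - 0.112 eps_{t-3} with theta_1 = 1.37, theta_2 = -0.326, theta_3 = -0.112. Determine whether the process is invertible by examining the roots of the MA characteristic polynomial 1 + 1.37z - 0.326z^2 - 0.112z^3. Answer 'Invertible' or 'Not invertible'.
\text{Not invertible}

The MA(q) characteristic polynomial is P(z) = 1 + 1.37z - 0.326z^2 - 0.112z^3.
Invertibility requires all roots to lie outside the unit circle, i.e. |z| > 1 for every root.
Degree 3: look for a simple real root z0 first, then factor out (1 - z/z0) and solve the remaining quadratic.
Testing z0 = -5: P(-5) = 1 + (1.37)(-5) + (-0.326)(-5)^2 + (-0.112)(-5)^3
  = 1 + (-6.85) + (-8.15) + (14) = 0.  So z_0 = -5 is a root, |z_0| = 5.
Divide out the factor (1 + 0.2 z) = (1 - z/z0) (since 1/z0 = -0.2):
  P(z) = (1 + 0.2 z)(1 + (1.17) z + (-0.56) z^2)
  [check: z-coef 1.17 - (-0.2) = 1.37; z^2-coef -0.56 - (-0.2)(1.17) = -0.326; z^3-coef -(-0.2)(-0.56) = -0.112.]
Remaining roots from the quadratic factor 1 + (1.17) z + (-0.56) z^2:
  Set 1 + (1.17) z + (-0.56) z^2 = 0, i.e. a z^2 + b z + c = 0 with a = -0.56, b = 1.17, c = 1.
  Discriminant D = b^2 - 4ac = (1.17)^2 - 4*(-0.56)*1 = 1.3689 - (-2.24) = 3.6089.
  D >= 0, so the roots are real: z = (-b +/- sqrt(D)) / (2a) = (-1.17 +/- 1.899711) / (-1.12).
    z_1 = (-1.17 + 1.899711) / (-1.12) = -0.6515,   |z_1| = 0.6515.
    z_2 = (-1.17 - 1.899711) / (-1.12) = 2.7408,   |z_2| = 2.7408.
Moduli of all roots: 5.0000, 0.6515, 2.7408.
All moduli strictly greater than 1? No.
Verdict: Not invertible.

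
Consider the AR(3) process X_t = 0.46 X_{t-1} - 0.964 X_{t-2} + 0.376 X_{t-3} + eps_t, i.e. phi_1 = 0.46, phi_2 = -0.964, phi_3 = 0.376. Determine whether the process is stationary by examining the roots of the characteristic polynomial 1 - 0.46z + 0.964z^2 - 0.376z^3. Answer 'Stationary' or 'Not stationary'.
\text{Stationary}

The AR(p) characteristic polynomial is P(z) = 1 - 0.46z + 0.964z^2 - 0.376z^3.
Stationarity requires all roots to lie outside the unit circle, i.e. |z| > 1 for every root.
Degree 3: look for a simple real root z0 first, then factor out (1 - z/z0) and solve the remaining quadratic.
Testing z0 = 2.5: P(2.5) = 1 + (-0.46)(2.5) + (0.964)(2.5)^2 + (-0.376)(2.5)^3
  = 1 + (-1.15) + (6.025) + (-5.875) = 0.  So z_0 = 2.5 is a root, |z_0| = 2.5.
Divide out the factor (1 - 0.4 z) = (1 - z/z0) (since 1/z0 = 0.4):
  P(z) = (1 - 0.4 z)(1 + (-0.06) z + (0.94) z^2)
  [check: z-coef -0.06 - (0.4) = -0.46; z^2-coef 0.94 - (0.4)(-0.06) = 0.964; z^3-coef -(0.4)(0.94) = -0.376.]
Remaining roots from the quadratic factor 1 + (-0.06) z + (0.94) z^2:
  Set 1 + (-0.06) z + (0.94) z^2 = 0, i.e. a z^2 + b z + c = 0 with a = 0.94, b = -0.06, c = 1.
  Discriminant D = b^2 - 4ac = (-0.06)^2 - 4*(0.94)*1 = 0.0036 - (3.76) = -3.7564.
  D < 0, so the roots are the complex-conjugate pair z = (-b +/- i sqrt(-D)) / (2a) = 0.0319 +/- 1.0309i.
  For a conjugate pair |z|^2 = z * conj(z) = (product of roots) = c/a = 1/(0.94) = 1.06383, so |z| = sqrt(1.06383) = 1.0314 for both roots.
Moduli of all roots: 2.5000, 1.0314, 1.0314.
All moduli strictly greater than 1? Yes.
Verdict: Stationary.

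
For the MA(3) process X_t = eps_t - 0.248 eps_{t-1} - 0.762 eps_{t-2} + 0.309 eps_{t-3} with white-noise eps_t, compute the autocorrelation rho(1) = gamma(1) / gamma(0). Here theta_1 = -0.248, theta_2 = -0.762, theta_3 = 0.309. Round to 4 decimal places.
\rho(1) = -0.1695

For an MA(q) process with theta_0 = 1, the autocovariance is
  gamma(k) = sigma^2 * sum_{i=0..q-k} theta_i * theta_{i+k},
and rho(k) = gamma(k) / gamma(0). Sigma^2 cancels.
  numerator   = (1)*(-0.248) + (-0.248)*(-0.762) + (-0.762)*(0.309) = -0.294482.
  denominator = (1)^2 + (-0.248)^2 + (-0.762)^2 + (0.309)^2 = 1.737629.
  rho(1) = -0.294482 / 1.737629 = -0.1695.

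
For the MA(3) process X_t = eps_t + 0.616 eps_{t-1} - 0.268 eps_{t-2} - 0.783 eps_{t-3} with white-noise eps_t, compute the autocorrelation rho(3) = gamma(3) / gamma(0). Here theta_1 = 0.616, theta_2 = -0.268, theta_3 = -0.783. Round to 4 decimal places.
\rho(3) = -0.3793

For an MA(q) process with theta_0 = 1, the autocovariance is
  gamma(k) = sigma^2 * sum_{i=0..q-k} theta_i * theta_{i+k},
and rho(k) = gamma(k) / gamma(0). Sigma^2 cancels.
  numerator   = (1)*(-0.783) = -0.783.
  denominator = (1)^2 + (0.616)^2 + (-0.268)^2 + (-0.783)^2 = 2.064369.
  rho(3) = -0.783 / 2.064369 = -0.3793.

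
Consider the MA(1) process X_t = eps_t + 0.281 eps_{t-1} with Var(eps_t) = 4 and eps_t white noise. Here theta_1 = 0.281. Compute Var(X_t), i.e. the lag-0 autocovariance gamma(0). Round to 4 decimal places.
\gamma(0) = 4.3158

For an MA(q) process X_t = eps_t + sum_i theta_i eps_{t-i} with
Var(eps_t) = sigma^2, the variance is
  gamma(0) = sigma^2 * (1 + sum_i theta_i^2).
  sum_i theta_i^2 = (0.281)^2 = 0.078961.
  gamma(0) = 4 * (1 + 0.078961) = 4 * 1.078961 = 4.315844, which rounds to 4.3158.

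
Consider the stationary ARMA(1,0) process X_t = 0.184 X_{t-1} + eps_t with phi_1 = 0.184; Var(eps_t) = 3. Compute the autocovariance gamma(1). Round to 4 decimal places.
\gamma(1) = 0.5713

Multiply the model equation by X_{t-k} and take expectations. With theta_0 = psi_0 = 1 and psi_j the MA(infinity) weights, this gives
  gamma(k) - sum_i phi_i gamma(k-i) = c_k,
  c_k = sigma^2 * sum_{j=k..q} theta_j psi_{j-k}   (c_k = 0 for k > q),
using gamma(-m) = gamma(m).
Pure AR (q = 0): c_0 = sigma^2 = 3, c_k = 0 for k >= 1.
Equations for k = 0 and k = 1 (AR order 1):
  gamma(0) = phi_1 gamma(1) + c_0
  gamma(1) = phi_1 gamma(0) + c_1
Substituting the second into the first: gamma(0) (1 - phi_1^2) = c_0 + phi_1 c_1, so
  gamma(0) = c_0 / (1 - phi_1^2) = 3 / (1 - (0.184)^2) = 3 / 0.966144 = 3.105127.
  gamma(1) = phi_1 gamma(0) = (0.184)(3.105127) = 0.571343.
Therefore gamma(1) = 0.5713 (to 4 decimal places).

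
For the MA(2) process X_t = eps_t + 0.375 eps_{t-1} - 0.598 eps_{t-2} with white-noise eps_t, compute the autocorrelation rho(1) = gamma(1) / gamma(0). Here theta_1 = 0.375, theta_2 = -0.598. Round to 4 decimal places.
\rho(1) = 0.1006

For an MA(q) process with theta_0 = 1, the autocovariance is
  gamma(k) = sigma^2 * sum_{i=0..q-k} theta_i * theta_{i+k},
and rho(k) = gamma(k) / gamma(0). Sigma^2 cancels.
  numerator   = (1)*(0.375) + (0.375)*(-0.598) = 0.15075.
  denominator = (1)^2 + (0.375)^2 + (-0.598)^2 = 1.498229.
  rho(1) = 0.15075 / 1.498229 = 0.1006.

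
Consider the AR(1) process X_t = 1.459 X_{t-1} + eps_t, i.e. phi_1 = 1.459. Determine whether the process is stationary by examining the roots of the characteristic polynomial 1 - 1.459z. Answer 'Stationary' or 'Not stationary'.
\text{Not stationary}

The AR(p) characteristic polynomial is P(z) = 1 - 1.459z.
Stationarity requires all roots to lie outside the unit circle, i.e. |z| > 1 for every root.
This is linear in z: 1 + (-1.459) z = 0  =>  z = -1/(-1.459) = 0.685401,  |z| = 0.685401.
Moduli of all roots: 0.6854.
All moduli strictly greater than 1? No.
Verdict: Not stationary.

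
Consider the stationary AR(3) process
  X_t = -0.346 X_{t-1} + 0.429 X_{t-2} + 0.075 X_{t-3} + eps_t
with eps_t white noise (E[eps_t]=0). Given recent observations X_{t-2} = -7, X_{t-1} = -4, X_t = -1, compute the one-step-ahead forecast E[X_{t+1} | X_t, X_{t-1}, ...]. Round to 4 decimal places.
E[X_{t+1} \mid \mathcal F_t] = -1.8950

For an AR(p) model X_t = c + sum_i phi_i X_{t-i} + eps_t, the
one-step-ahead conditional mean is
  E[X_{t+1} | X_t, ...] = c + sum_i phi_i X_{t+1-i}.
Substitute known values:
  E[X_{t+1} | ...] = (-0.346) * (-1) + (0.429) * (-4) + (0.075) * (-7)
                   = -1.8950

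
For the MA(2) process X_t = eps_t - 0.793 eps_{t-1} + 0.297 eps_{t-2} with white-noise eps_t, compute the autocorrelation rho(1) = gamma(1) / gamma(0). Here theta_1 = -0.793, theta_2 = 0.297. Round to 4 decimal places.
\rho(1) = -0.5990

For an MA(q) process with theta_0 = 1, the autocovariance is
  gamma(k) = sigma^2 * sum_{i=0..q-k} theta_i * theta_{i+k},
and rho(k) = gamma(k) / gamma(0). Sigma^2 cancels.
  numerator   = (1)*(-0.793) + (-0.793)*(0.297) = -1.028521.
  denominator = (1)^2 + (-0.793)^2 + (0.297)^2 = 1.717058.
  rho(1) = -1.028521 / 1.717058 = -0.5990.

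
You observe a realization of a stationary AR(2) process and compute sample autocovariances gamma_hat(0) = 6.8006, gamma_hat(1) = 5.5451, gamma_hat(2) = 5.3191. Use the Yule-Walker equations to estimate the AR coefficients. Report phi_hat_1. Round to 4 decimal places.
\hat\phi_{1} = 0.5300

The Yule-Walker equations for an AR(p) process read, in matrix form,
  Gamma_p phi = r_p,   with   (Gamma_p)_{ij} = gamma(|i - j|),
                       (r_p)_i = gamma(i),   i,j = 1..p.
Substitute the sample gammas (Toeplitz matrix and right-hand side of size 2):
  Gamma_p = [[6.8006, 5.5451], [5.5451, 6.8006]]
  r_p     = [5.5451, 5.3191]
Written out:
  6.8006 phi_1 + 5.5451 phi_2 = 5.5451
  5.5451 phi_1 + 6.8006 phi_2 = 5.3191
Solve by Cramer's rule:
  det = gamma(0)^2 - gamma(1)^2 = (6.8006)^2 - (5.5451)^2 = 46.24816036 - 30.74813401 = 15.50002635
  phi_hat_1 = [gamma(1) gamma(0) - gamma(1) gamma(2)] / det = [(5.5451)(6.8006) - (5.5451)(5.3191)] / 15.50002635 = 8.21506565 / 15.50002635 = 0.53
  phi_hat_2 = [gamma(0) gamma(2) - gamma(1)^2] / det = [(6.8006)(5.3191) - (5.5451)^2] / 15.50002635 = 5.42493745 / 15.50002635 = 0.35
So phi_hat = [0.5300, 0.3500].
Therefore phi_hat_1 = 0.5300.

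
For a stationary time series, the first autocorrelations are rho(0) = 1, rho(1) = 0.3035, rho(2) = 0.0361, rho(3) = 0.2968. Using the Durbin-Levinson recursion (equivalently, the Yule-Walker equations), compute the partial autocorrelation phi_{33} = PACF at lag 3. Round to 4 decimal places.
\phi_{33} = 0.3360

The PACF at lag k is phi_{kk}, the last component of the solution
to the Yule-Walker system G_k phi = r_k where
  (G_k)_{ij} = rho(|i - j|), (r_k)_i = rho(i), i,j = 1..k.
Equivalently, Durbin-Levinson gives phi_{kk} iteratively:
  phi_{11} = rho(1)
  phi_{kk} = [rho(k) - sum_{j=1..k-1} phi_{k-1,j} rho(k-j)]
            / [1 - sum_{j=1..k-1} phi_{k-1,j} rho(j)],
  phi_{k,j} = phi_{k-1,j} - phi_{kk} phi_{k-1,k-j},  j = 1..k-1.
Step k = 1:
  phi_11 = rho(1) = 0.3035.
Step k = 2:
  phi_22 = [rho(2) - phi_11 rho(1)] / [1 - phi_11 rho(1)] = [0.0361 - (0.3035)(0.3035)] / [1 - (0.3035)(0.3035)]
         = -0.05601225 / 0.90788775 = -0.061695.
  Update: phi_21 = phi_11 - phi_22 phi_11 = 0.3035 - (-0.061695)(0.3035) = 0.322224.
Step k = 3:
  phi_33 = [rho(3) - phi_21 rho(2) - phi_22 rho(1)] / [1 - phi_21 rho(1) - phi_22 rho(2)]
    numerator   = 0.2968 - (0.322224)(0.0361) - (-0.061695)(0.3035) = 0.30389217
    denominator = 1 - (0.322224)(0.3035) - (-0.061695)(0.0361) = 0.90443207
  phi_33 = 0.30389217 / 0.90443207 = 0.336.
Therefore phi_{33} = 0.3360.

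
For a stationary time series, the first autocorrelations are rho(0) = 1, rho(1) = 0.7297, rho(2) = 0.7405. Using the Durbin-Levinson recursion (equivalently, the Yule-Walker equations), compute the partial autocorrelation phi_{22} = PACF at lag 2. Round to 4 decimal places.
\phi_{22} = 0.4450

The PACF at lag k is phi_{kk}, the last component of the solution
to the Yule-Walker system G_k phi = r_k where
  (G_k)_{ij} = rho(|i - j|), (r_k)_i = rho(i), i,j = 1..k.
Equivalently, Durbin-Levinson gives phi_{kk} iteratively:
  phi_{11} = rho(1)
  phi_{kk} = [rho(k) - sum_{j=1..k-1} phi_{k-1,j} rho(k-j)]
            / [1 - sum_{j=1..k-1} phi_{k-1,j} rho(j)],
  phi_{k,j} = phi_{k-1,j} - phi_{kk} phi_{k-1,k-j},  j = 1..k-1.
Step k = 1:
  phi_11 = rho(1) = 0.7297.
Step k = 2:
  phi_22 = [rho(2) - phi_11 rho(1)] / [1 - phi_11 rho(1)] = [0.7405 - (0.7297)(0.7297)] / [1 - (0.7297)(0.7297)]
         = 0.20803791 / 0.46753791 = 0.445.
Therefore phi_{22} = 0.4450.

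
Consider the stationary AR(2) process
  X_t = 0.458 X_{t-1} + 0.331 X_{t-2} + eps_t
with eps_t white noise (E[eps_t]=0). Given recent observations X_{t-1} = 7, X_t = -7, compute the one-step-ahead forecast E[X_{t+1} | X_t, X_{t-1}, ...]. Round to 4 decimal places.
E[X_{t+1} \mid \mathcal F_t] = -0.8890

For an AR(p) model X_t = c + sum_i phi_i X_{t-i} + eps_t, the
one-step-ahead conditional mean is
  E[X_{t+1} | X_t, ...] = c + sum_i phi_i X_{t+1-i}.
Substitute known values:
  E[X_{t+1} | ...] = (0.458) * (-7) + (0.331) * (7)
                   = -0.8890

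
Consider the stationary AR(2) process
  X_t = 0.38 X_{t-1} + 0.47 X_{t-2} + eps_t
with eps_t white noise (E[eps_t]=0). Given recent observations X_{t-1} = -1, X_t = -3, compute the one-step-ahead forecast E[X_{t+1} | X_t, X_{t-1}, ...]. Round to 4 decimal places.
E[X_{t+1} \mid \mathcal F_t] = -1.6100

For an AR(p) model X_t = c + sum_i phi_i X_{t-i} + eps_t, the
one-step-ahead conditional mean is
  E[X_{t+1} | X_t, ...] = c + sum_i phi_i X_{t+1-i}.
Substitute known values:
  E[X_{t+1} | ...] = (0.38) * (-3) + (0.47) * (-1)
                   = -1.6100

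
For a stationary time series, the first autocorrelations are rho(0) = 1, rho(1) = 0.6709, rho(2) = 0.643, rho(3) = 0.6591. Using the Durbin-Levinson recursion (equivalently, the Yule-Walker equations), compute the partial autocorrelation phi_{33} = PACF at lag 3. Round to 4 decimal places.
\phi_{33} = 0.2980

The PACF at lag k is phi_{kk}, the last component of the solution
to the Yule-Walker system G_k phi = r_k where
  (G_k)_{ij} = rho(|i - j|), (r_k)_i = rho(i), i,j = 1..k.
Equivalently, Durbin-Levinson gives phi_{kk} iteratively:
  phi_{11} = rho(1)
  phi_{kk} = [rho(k) - sum_{j=1..k-1} phi_{k-1,j} rho(k-j)]
            / [1 - sum_{j=1..k-1} phi_{k-1,j} rho(j)],
  phi_{k,j} = phi_{k-1,j} - phi_{kk} phi_{k-1,k-j},  j = 1..k-1.
Step k = 1:
  phi_11 = rho(1) = 0.6709.
Step k = 2:
  phi_22 = [rho(2) - phi_11 rho(1)] / [1 - phi_11 rho(1)] = [0.643 - (0.6709)(0.6709)] / [1 - (0.6709)(0.6709)]
         = 0.19289319 / 0.54989319 = 0.350783.
  Update: phi_21 = phi_11 - phi_22 phi_11 = 0.6709 - (0.350783)(0.6709) = 0.43556.
Step k = 3:
  phi_33 = [rho(3) - phi_21 rho(2) - phi_22 rho(1)] / [1 - phi_21 rho(1) - phi_22 rho(2)]
    numerator   = 0.6591 - (0.43556)(0.643) - (0.350783)(0.6709) = 0.1436948
    denominator = 1 - (0.43556)(0.6709) - (0.350783)(0.643) = 0.48222954
  phi_33 = 0.1436948 / 0.48222954 = 0.298.
Therefore phi_{33} = 0.2980.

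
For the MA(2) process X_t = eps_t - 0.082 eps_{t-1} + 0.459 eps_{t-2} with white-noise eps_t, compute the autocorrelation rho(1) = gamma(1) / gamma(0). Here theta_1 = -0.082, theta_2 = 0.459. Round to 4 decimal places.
\rho(1) = -0.0983

For an MA(q) process with theta_0 = 1, the autocovariance is
  gamma(k) = sigma^2 * sum_{i=0..q-k} theta_i * theta_{i+k},
and rho(k) = gamma(k) / gamma(0). Sigma^2 cancels.
  numerator   = (1)*(-0.082) + (-0.082)*(0.459) = -0.119638.
  denominator = (1)^2 + (-0.082)^2 + (0.459)^2 = 1.217405.
  rho(1) = -0.119638 / 1.217405 = -0.0983.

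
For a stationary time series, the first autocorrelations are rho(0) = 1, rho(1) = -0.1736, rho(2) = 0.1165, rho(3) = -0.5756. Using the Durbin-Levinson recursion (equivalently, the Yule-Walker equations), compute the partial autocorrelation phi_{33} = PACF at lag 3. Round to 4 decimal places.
\phi_{33} = -0.5630

The PACF at lag k is phi_{kk}, the last component of the solution
to the Yule-Walker system G_k phi = r_k where
  (G_k)_{ij} = rho(|i - j|), (r_k)_i = rho(i), i,j = 1..k.
Equivalently, Durbin-Levinson gives phi_{kk} iteratively:
  phi_{11} = rho(1)
  phi_{kk} = [rho(k) - sum_{j=1..k-1} phi_{k-1,j} rho(k-j)]
            / [1 - sum_{j=1..k-1} phi_{k-1,j} rho(j)],
  phi_{k,j} = phi_{k-1,j} - phi_{kk} phi_{k-1,k-j},  j = 1..k-1.
Step k = 1:
  phi_11 = rho(1) = -0.1736.
Step k = 2:
  phi_22 = [rho(2) - phi_11 rho(1)] / [1 - phi_11 rho(1)] = [0.1165 - (-0.1736)(-0.1736)] / [1 - (-0.1736)(-0.1736)]
         = 0.08636304 / 0.96986304 = 0.089047.
  Update: phi_21 = phi_11 - phi_22 phi_11 = -0.1736 - (0.089047)(-0.1736) = -0.158142.
Step k = 3:
  phi_33 = [rho(3) - phi_21 rho(2) - phi_22 rho(1)] / [1 - phi_21 rho(1) - phi_22 rho(2)]
    numerator   = -0.5756 - (-0.158142)(0.1165) - (0.089047)(-0.1736) = -0.54171802
    denominator = 1 - (-0.158142)(-0.1736) - (0.089047)(0.1165) = 0.9621727
  phi_33 = -0.54171802 / 0.9621727 = -0.563.
Therefore phi_{33} = -0.5630.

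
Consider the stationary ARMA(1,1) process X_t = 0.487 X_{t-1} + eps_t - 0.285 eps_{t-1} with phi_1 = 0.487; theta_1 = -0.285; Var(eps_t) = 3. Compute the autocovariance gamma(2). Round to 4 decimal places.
\gamma(2) = 0.3332

Multiply the model equation by X_{t-k} and take expectations. With theta_0 = psi_0 = 1 and psi_j the MA(infinity) weights, this gives
  gamma(k) - sum_i phi_i gamma(k-i) = c_k,
  c_k = sigma^2 * sum_{j=k..q} theta_j psi_{j-k}   (c_k = 0 for k > q),
using gamma(-m) = gamma(m).
psi-weights needed (psi_j = theta_j + sum_i phi_i psi_{j-i}):
  psi_1 = theta_1 + phi_1 = -0.285 + (0.487) = 0.202
Right-hand sides:
  c_0 = sigma^2 (1 + theta_1 psi_1) = 3 * (1 + (-0.285)(0.202)) = 3 * 0.94243 = 2.82729
  c_1 = sigma^2 theta_1 = 3 * (-0.285) = -0.855
  c_2 = 0
Equations for k = 0 and k = 1 (AR order 1):
  gamma(0) = phi_1 gamma(1) + c_0
  gamma(1) = phi_1 gamma(0) + c_1
Substituting the second into the first: gamma(0) (1 - phi_1^2) = c_0 + phi_1 c_1, so
  gamma(0) = (c_0 + phi_1 c_1) / (1 - phi_1^2) = (2.82729 + (0.487)(-0.855)) / (1 - (0.487)^2) = 2.410905 / 0.762831 = 3.160471.
  gamma(1) = phi_1 gamma(0) + c_1 = (0.487)(3.160471) + (-0.855) = 0.684149.
For k = 2 (> q): gamma(2) = phi_1 gamma(1) = (0.487)(0.684149) = 0.333181.
Therefore gamma(2) = 0.3332 (to 4 decimal places).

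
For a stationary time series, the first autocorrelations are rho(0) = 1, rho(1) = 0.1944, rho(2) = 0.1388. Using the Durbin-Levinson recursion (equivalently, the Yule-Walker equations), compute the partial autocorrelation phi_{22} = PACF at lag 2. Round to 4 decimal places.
\phi_{22} = 0.1050

The PACF at lag k is phi_{kk}, the last component of the solution
to the Yule-Walker system G_k phi = r_k where
  (G_k)_{ij} = rho(|i - j|), (r_k)_i = rho(i), i,j = 1..k.
Equivalently, Durbin-Levinson gives phi_{kk} iteratively:
  phi_{11} = rho(1)
  phi_{kk} = [rho(k) - sum_{j=1..k-1} phi_{k-1,j} rho(k-j)]
            / [1 - sum_{j=1..k-1} phi_{k-1,j} rho(j)],
  phi_{k,j} = phi_{k-1,j} - phi_{kk} phi_{k-1,k-j},  j = 1..k-1.
Step k = 1:
  phi_11 = rho(1) = 0.1944.
Step k = 2:
  phi_22 = [rho(2) - phi_11 rho(1)] / [1 - phi_11 rho(1)] = [0.1388 - (0.1944)(0.1944)] / [1 - (0.1944)(0.1944)]
         = 0.10100864 / 0.96220864 = 0.105.
Therefore phi_{22} = 0.1050.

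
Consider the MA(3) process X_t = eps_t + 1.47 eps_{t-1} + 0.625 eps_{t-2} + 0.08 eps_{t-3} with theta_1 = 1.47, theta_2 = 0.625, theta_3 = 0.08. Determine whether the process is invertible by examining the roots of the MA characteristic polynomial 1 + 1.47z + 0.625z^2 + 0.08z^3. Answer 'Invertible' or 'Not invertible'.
\text{Invertible}

The MA(q) characteristic polynomial is P(z) = 1 + 1.47z + 0.625z^2 + 0.08z^3.
Invertibility requires all roots to lie outside the unit circle, i.e. |z| > 1 for every root.
Degree 3: look for a simple real root z0 first, then factor out (1 - z/z0) and solve the remaining quadratic.
Testing z0 = -4: P(-4) = 1 + (1.47)(-4) + (0.625)(-4)^2 + (0.08)(-4)^3
  = 1 + (-5.88) + (10) + (-5.12) = 0.  So z_0 = -4 is a root, |z_0| = 4.
Divide out the factor (1 + 0.25 z) = (1 - z/z0) (since 1/z0 = -0.25):
  P(z) = (1 + 0.25 z)(1 + (1.22) z + (0.32) z^2)
  [check: z-coef 1.22 - (-0.25) = 1.47; z^2-coef 0.32 - (-0.25)(1.22) = 0.625; z^3-coef -(-0.25)(0.32) = 0.08.]
Remaining roots from the quadratic factor 1 + (1.22) z + (0.32) z^2:
  Set 1 + (1.22) z + (0.32) z^2 = 0, i.e. a z^2 + b z + c = 0 with a = 0.32, b = 1.22, c = 1.
  Discriminant D = b^2 - 4ac = (1.22)^2 - 4*(0.32)*1 = 1.4884 - (1.28) = 0.2084.
  D >= 0, so the roots are real: z = (-b +/- sqrt(D)) / (2a) = (-1.22 +/- 0.456508) / (0.64).
    z_1 = (-1.22 + 0.456508) / (0.64) = -1.193,   |z_1| = 1.193.
    z_2 = (-1.22 - 0.456508) / (0.64) = -2.6195,   |z_2| = 2.6195.
Moduli of all roots: 4.0000, 1.1930, 2.6195.
All moduli strictly greater than 1? Yes.
Verdict: Invertible.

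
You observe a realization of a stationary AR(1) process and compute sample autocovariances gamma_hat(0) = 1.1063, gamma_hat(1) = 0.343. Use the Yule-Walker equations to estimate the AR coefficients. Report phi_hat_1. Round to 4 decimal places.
\hat\phi_{1} = 0.3100

The Yule-Walker equations for an AR(p) process read, in matrix form,
  Gamma_p phi = r_p,   with   (Gamma_p)_{ij} = gamma(|i - j|),
                       (r_p)_i = gamma(i),   i,j = 1..p.
Substitute the sample gammas (Toeplitz matrix and right-hand side of size 1):
  Gamma_p = [[1.1063]]
  r_p     = [0.343]
With p = 1 this is the single equation gamma(0) phi_1 = gamma(1):
  phi_hat_1 = gamma(1) / gamma(0) = 0.343 / 1.1063 = 0.3100.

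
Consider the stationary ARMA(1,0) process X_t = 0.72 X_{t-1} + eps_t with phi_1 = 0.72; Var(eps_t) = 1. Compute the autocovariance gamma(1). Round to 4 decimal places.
\gamma(1) = 1.4950

Multiply the model equation by X_{t-k} and take expectations. With theta_0 = psi_0 = 1 and psi_j the MA(infinity) weights, this gives
  gamma(k) - sum_i phi_i gamma(k-i) = c_k,
  c_k = sigma^2 * sum_{j=k..q} theta_j psi_{j-k}   (c_k = 0 for k > q),
using gamma(-m) = gamma(m).
Pure AR (q = 0): c_0 = sigma^2 = 1, c_k = 0 for k >= 1.
Equations for k = 0 and k = 1 (AR order 1):
  gamma(0) = phi_1 gamma(1) + c_0
  gamma(1) = phi_1 gamma(0) + c_1
Substituting the second into the first: gamma(0) (1 - phi_1^2) = c_0 + phi_1 c_1, so
  gamma(0) = c_0 / (1 - phi_1^2) = 1 / (1 - (0.72)^2) = 1 / 0.4816 = 2.076412.
  gamma(1) = phi_1 gamma(0) = (0.72)(2.076412) = 1.495017.
Therefore gamma(1) = 1.4950 (to 4 decimal places).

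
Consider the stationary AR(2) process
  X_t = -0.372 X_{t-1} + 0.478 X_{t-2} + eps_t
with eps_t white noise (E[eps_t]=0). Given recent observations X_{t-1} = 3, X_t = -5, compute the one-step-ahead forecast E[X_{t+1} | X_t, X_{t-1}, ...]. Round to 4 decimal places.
E[X_{t+1} \mid \mathcal F_t] = 3.2940

For an AR(p) model X_t = c + sum_i phi_i X_{t-i} + eps_t, the
one-step-ahead conditional mean is
  E[X_{t+1} | X_t, ...] = c + sum_i phi_i X_{t+1-i}.
Substitute known values:
  E[X_{t+1} | ...] = (-0.372) * (-5) + (0.478) * (3)
                   = 3.2940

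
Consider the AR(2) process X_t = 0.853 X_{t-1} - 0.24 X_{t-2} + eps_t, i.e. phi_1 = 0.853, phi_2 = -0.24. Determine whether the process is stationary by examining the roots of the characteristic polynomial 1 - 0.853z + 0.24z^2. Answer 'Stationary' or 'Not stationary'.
\text{Stationary}

The AR(p) characteristic polynomial is P(z) = 1 - 0.853z + 0.24z^2.
Stationarity requires all roots to lie outside the unit circle, i.e. |z| > 1 for every root.
Set 1 + (-0.853) z + (0.24) z^2 = 0, i.e. a z^2 + b z + c = 0 with a = 0.24, b = -0.853, c = 1.
Discriminant D = b^2 - 4ac = (-0.853)^2 - 4*(0.24)*1 = 0.727609 - (0.96) = -0.232391.
D < 0, so the roots are the complex-conjugate pair z = (-b +/- i sqrt(-D)) / (2a) = 1.7771 +/- 1.0043i.
For a conjugate pair |z|^2 = z * conj(z) = (product of roots) = c/a = 1/(0.24) = 4.166667, so |z| = sqrt(4.166667) = 2.0412 for both roots.
Moduli of all roots: 2.0412, 2.0412.
All moduli strictly greater than 1? Yes.
Verdict: Stationary.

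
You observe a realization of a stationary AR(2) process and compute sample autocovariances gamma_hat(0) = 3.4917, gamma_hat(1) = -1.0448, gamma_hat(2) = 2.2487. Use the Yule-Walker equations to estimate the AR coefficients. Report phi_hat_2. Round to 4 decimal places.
\hat\phi_{2} = 0.6090

The Yule-Walker equations for an AR(p) process read, in matrix form,
  Gamma_p phi = r_p,   with   (Gamma_p)_{ij} = gamma(|i - j|),
                       (r_p)_i = gamma(i),   i,j = 1..p.
Substitute the sample gammas (Toeplitz matrix and right-hand side of size 2):
  Gamma_p = [[3.4917, -1.0448], [-1.0448, 3.4917]]
  r_p     = [-1.0448, 2.2487]
Written out:
  3.4917 phi_1 - 1.0448 phi_2 = -1.0448
  -1.0448 phi_1 + 3.4917 phi_2 = 2.2487
Solve by Cramer's rule:
  det = gamma(0)^2 - gamma(1)^2 = (3.4917)^2 - (-1.0448)^2 = 12.19196889 - 1.09160704 = 11.10036185
  phi_hat_1 = [gamma(1) gamma(0) - gamma(1) gamma(2)] / det = [(-1.0448)(3.4917) - (-1.0448)(2.2487)] / 11.10036185 = -1.2986864 / 11.10036185 = -0.117
  phi_hat_2 = [gamma(0) gamma(2) - gamma(1)^2] / det = [(3.4917)(2.2487) - (-1.0448)^2] / 11.10036185 = 6.76017875 / 11.10036185 = 0.609
So phi_hat = [-0.1170, 0.6090].
Therefore phi_hat_2 = 0.6090.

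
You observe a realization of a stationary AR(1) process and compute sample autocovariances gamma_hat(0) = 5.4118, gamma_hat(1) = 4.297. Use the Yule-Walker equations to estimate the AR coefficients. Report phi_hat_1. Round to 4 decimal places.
\hat\phi_{1} = 0.7940

The Yule-Walker equations for an AR(p) process read, in matrix form,
  Gamma_p phi = r_p,   with   (Gamma_p)_{ij} = gamma(|i - j|),
                       (r_p)_i = gamma(i),   i,j = 1..p.
Substitute the sample gammas (Toeplitz matrix and right-hand side of size 1):
  Gamma_p = [[5.4118]]
  r_p     = [4.297]
With p = 1 this is the single equation gamma(0) phi_1 = gamma(1):
  phi_hat_1 = gamma(1) / gamma(0) = 4.297 / 5.4118 = 0.7940.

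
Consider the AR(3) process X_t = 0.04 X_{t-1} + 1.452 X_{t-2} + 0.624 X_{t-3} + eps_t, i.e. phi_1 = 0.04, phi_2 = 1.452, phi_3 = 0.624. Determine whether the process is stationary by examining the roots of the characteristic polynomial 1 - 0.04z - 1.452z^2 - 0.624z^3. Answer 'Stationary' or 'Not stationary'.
\text{Not stationary}

The AR(p) characteristic polynomial is P(z) = 1 - 0.04z - 1.452z^2 - 0.624z^3.
Stationarity requires all roots to lie outside the unit circle, i.e. |z| > 1 for every root.
Degree 3: look for a simple real root z0 first, then factor out (1 - z/z0) and solve the remaining quadratic.
Testing z0 = -1.25: P(-1.25) = 1 + (-0.04)(-1.25) + (-1.452)(-1.25)^2 + (-0.624)(-1.25)^3
  = 1 + (0.05) + (-2.26875) + (1.21875) = 0.  So z_0 = -1.25 is a root, |z_0| = 1.25.
Divide out the factor (1 + 0.8 z) = (1 - z/z0) (since 1/z0 = -0.8):
  P(z) = (1 + 0.8 z)(1 + (-0.84) z + (-0.78) z^2)
  [check: z-coef -0.84 - (-0.8) = -0.04; z^2-coef -0.78 - (-0.8)(-0.84) = -1.452; z^3-coef -(-0.8)(-0.78) = -0.624.]
Remaining roots from the quadratic factor 1 + (-0.84) z + (-0.78) z^2:
  Set 1 + (-0.84) z + (-0.78) z^2 = 0, i.e. a z^2 + b z + c = 0 with a = -0.78, b = -0.84, c = 1.
  Discriminant D = b^2 - 4ac = (-0.84)^2 - 4*(-0.78)*1 = 0.7056 - (-3.12) = 3.8256.
  D >= 0, so the roots are real: z = (-b +/- sqrt(D)) / (2a) = (0.84 +/- 1.955914) / (-1.56).
    z_1 = (0.84 + 1.955914) / (-1.56) = -1.7923,   |z_1| = 1.7923.
    z_2 = (0.84 - 1.955914) / (-1.56) = 0.7153,   |z_2| = 0.7153.
Moduli of all roots: 1.2500, 1.7923, 0.7153.
All moduli strictly greater than 1? No.
Verdict: Not stationary.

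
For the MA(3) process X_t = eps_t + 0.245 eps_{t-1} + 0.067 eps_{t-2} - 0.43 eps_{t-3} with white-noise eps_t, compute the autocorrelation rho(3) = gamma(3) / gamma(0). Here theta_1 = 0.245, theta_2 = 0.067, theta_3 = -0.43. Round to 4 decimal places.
\rho(3) = -0.3442

For an MA(q) process with theta_0 = 1, the autocovariance is
  gamma(k) = sigma^2 * sum_{i=0..q-k} theta_i * theta_{i+k},
and rho(k) = gamma(k) / gamma(0). Sigma^2 cancels.
  numerator   = (1)*(-0.43) = -0.43.
  denominator = (1)^2 + (0.245)^2 + (0.067)^2 + (-0.43)^2 = 1.249414.
  rho(3) = -0.43 / 1.249414 = -0.3442.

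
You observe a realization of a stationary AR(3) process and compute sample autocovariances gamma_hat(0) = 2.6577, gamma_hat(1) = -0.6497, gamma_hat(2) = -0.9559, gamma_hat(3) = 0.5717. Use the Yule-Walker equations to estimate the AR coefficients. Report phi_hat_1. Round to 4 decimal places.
\hat\phi_{1} = -0.3660

The Yule-Walker equations for an AR(p) process read, in matrix form,
  Gamma_p phi = r_p,   with   (Gamma_p)_{ij} = gamma(|i - j|),
                       (r_p)_i = gamma(i),   i,j = 1..p.
Substitute the sample gammas (Toeplitz matrix and right-hand side of size 3):
  Gamma_p = [[2.6577, -0.6497, -0.9559], [-0.6497, 2.6577, -0.6497], [-0.9559, -0.6497, 2.6577]]
  r_p     = [-0.6497, -0.9559, 0.5717]
Written out (R1..R3):
  (R1) 2.6577 phi_1 - 0.6497 phi_2 - 0.9559 phi_3 = -0.6497
  (R2) -0.6497 phi_1 + 2.6577 phi_2 - 0.6497 phi_3 = -0.9559
  (R3) -0.9559 phi_1 - 0.6497 phi_2 + 2.6577 phi_3 = 0.5717
Gaussian elimination:
  R2 <- R2 - (-0.6497/2.6577) R1 = R2 - (-0.244459) R1:  2.498875 phi_2 - 0.883379 phi_3 = -1.114725
  R3 <- R3 - (-0.9559/2.6577) R1 = R3 - (-0.359672) R1:  -0.883379 phi_2 + 2.31389 phi_3 = 0.338021
  R3 <- R3 - (-0.883379/2.498875) R2 = R3 - (-0.353511) R2:  2.001606 phi_3 = -0.056046
Back-substitution:
  phi_hat_3 = -0.056046 / 2.001606 = -0.028001
  phi_hat_2 = (-1.114725 - (-0.883379)(-0.028001)) / 2.498875 = -0.455989
  phi_hat_1 = (-0.6497 - (-0.6497)(-0.455989) - (-0.9559)(-0.028001)) / 2.6577 = -0.366001
So phi_hat = [-0.3660, -0.4560, -0.0280].
Therefore phi_hat_1 = -0.3660.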